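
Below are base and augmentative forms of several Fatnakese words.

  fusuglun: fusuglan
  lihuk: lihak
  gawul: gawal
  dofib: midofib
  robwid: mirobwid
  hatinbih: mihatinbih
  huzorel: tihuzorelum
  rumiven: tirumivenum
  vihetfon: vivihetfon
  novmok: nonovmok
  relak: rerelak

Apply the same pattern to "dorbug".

gawul and huzorel both end in -l yet inflect differently (gawal, tihuzorelum), so the final letter is not what conditions the rule; the last vowel is.
"dorbug" has last vowel 'u'. The stems whose last vowel is 'u' (fusuglun → fusuglan, lihuk → lihak, gawul → gawal) change the last vowel to 'a'.
The other patterns: stems whose last vowel is 'i' add the prefix mi-; stems whose last vowel is 'e' add ti- … -um around the stem; stems whose last vowel is 'a' or 'o' repeat the first consonant+vowel as a prefix.
So dorbug → dorbag.

dorbag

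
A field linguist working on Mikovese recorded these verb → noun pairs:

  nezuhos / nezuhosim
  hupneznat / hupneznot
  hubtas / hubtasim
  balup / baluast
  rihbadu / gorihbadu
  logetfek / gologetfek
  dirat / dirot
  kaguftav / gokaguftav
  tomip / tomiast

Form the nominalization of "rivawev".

gorivawev

hubtas and dirat both have last vowel 'a' yet inflect differently (hubtasim, dirot), so the last vowel is not what conditions the rule; the final letter is.
"rivawev" ends in -v. The one such stem in the data (kaguftav → gokaguftav) adds the prefix go-, so the same rule applies.
So rivawev → gorivawev.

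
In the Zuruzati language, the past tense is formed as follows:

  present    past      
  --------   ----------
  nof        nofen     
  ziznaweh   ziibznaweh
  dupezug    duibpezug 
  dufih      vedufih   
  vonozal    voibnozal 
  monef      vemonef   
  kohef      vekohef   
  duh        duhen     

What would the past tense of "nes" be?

"nes" has 1 vowel. The stems with 1 vowel (nof → nofen, duh → duhen) add -en.
The other patterns: stems with 2 vowels add the prefix ve-; stems with 3 vowels insert -ib- after the first vowel.
So nes → nesen.

nesen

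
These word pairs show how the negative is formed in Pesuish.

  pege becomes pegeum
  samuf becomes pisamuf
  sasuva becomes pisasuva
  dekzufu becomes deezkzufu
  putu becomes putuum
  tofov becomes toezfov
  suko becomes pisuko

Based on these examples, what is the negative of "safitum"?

pisafitum

putu and dekzufu both end in -u yet inflect differently (putuum, deezkzufu), so the final letter is not what conditions the rule; the first letter is.
"safitum" begins with s-. The stems beginning with s- (sasuva → pisasuva, samuf → pisamuf, suko → pisuko) add the prefix pi-.
The other patterns: stems beginning with p- add -um; stems beginning with d- or t- insert -ez- after the first vowel.
So safitum → pisafitum.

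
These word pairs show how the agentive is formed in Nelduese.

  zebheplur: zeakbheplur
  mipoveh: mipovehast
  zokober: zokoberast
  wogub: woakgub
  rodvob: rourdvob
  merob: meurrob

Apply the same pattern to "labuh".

laakbuh

zokober and zebheplur both end in -r yet inflect differently (zokoberast, zeakbheplur), so the final letter is not what conditions the rule; the last vowel is.
"labuh" has last vowel 'u'. The stems whose last vowel is 'u' (zebheplur → zeakbheplur, wogub → woakgub) insert -ak- after the first vowel.
So labuh → laakbuh.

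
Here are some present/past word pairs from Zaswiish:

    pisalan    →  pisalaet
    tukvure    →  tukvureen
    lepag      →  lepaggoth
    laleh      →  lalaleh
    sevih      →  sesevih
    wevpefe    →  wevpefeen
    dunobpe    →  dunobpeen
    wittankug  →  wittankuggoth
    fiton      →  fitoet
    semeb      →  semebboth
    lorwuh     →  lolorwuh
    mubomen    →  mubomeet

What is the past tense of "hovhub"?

hovhubboth

laleh and mubomen both have last vowel 'e' yet inflect differently (lalaleh, mubomeet), so the last vowel is not what conditions the rule; the final letter is.
"hovhub" ends in -b. The one such stem in the data (semeb → semebboth) doubles the final consonant and adds -oth (as do lepag, wittankug), so the same rule applies.
The other patterns: stems ending in -h repeat the first consonant+vowel as a prefix; stems ending in -n drop the final letter and add -et; stems ending in -e add -en.
So hovhub → hovhubboth.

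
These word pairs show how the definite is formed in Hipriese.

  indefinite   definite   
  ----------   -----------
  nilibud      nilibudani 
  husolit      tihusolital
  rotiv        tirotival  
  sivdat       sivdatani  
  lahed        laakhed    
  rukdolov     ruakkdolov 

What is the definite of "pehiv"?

lahed and nilibud both end in -d yet inflect differently (laakhed, nilibudani), so the final letter is not what conditions the rule; the last vowel is.
"pehiv" has last vowel 'i'. The stems whose last vowel is 'i' (rotiv → tirotival, husolit → tihusolital) add ti- … -al around the stem.
So pehiv → tipehival.

tipehival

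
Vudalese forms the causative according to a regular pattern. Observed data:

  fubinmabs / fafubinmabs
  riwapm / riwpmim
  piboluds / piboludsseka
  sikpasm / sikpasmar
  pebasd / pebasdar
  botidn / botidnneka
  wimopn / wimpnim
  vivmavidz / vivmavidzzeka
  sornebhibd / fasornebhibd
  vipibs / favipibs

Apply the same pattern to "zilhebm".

fazilhebm

"zilhebm" has second-to-last letter 'b'. The stems whose second-to-last letter is 'b' (vipibs → favipibs, sornebhibd → fasornebhibd, fubinmabs → fafubinmabs) add the prefix fa-.
So zilhebm → fazilhebm.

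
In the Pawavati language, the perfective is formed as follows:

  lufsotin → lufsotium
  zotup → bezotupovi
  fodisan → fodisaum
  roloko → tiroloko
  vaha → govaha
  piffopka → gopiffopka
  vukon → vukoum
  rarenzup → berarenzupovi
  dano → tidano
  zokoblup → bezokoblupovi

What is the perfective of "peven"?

peveum

fodisan and vaha both have last vowel 'a' yet inflect differently (fodisaum, govaha), so the last vowel is not what conditions the rule; the final letter is.
"peven" ends in -n. The stems ending in -n (vukon → vukoum, fodisan → fodisaum, lufsotin → lufsotium) drop the final letter and add -um.
So peven → peveum.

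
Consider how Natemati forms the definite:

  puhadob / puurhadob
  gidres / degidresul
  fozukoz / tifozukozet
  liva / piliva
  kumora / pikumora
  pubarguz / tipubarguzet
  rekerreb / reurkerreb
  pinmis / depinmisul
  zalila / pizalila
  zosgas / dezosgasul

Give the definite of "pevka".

pipevka

liva and zosgas both have last vowel 'a' yet inflect differently (piliva, dezosgasul), so the last vowel is not what conditions the rule; the final letter is.
"pevka" ends in -a. The stems ending in -a (liva → piliva, zalila → pizalila, kumora → pikumora) add the prefix pi-.
The other patterns: stems ending in -s add de- … -ul around the stem; stems ending in -b insert -ur- after the first vowel; stems ending in -z add ti- … -et around the stem.
So pevka → pipevka.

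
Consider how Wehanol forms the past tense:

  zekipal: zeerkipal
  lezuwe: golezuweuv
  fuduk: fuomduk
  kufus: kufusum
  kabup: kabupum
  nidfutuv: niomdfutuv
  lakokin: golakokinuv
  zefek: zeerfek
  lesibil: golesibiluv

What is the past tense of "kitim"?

kitimum

lesibil and zekipal both end in -l yet inflect differently (golesibiluv, zeerkipal), so the final letter is not what conditions the rule; the first letter is.
"kitim" begins with k-. The stems beginning with k- (kabup → kabupum, kufus → kufusum) add -um.
So kitim → kitimum.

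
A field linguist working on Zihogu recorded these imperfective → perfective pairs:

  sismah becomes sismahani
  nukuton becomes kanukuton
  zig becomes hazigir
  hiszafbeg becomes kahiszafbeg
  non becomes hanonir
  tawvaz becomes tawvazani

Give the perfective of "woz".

zig and hiszafbeg both end in -g yet inflect differently (hazigir, kahiszafbeg), so the final letter is not what conditions the rule; the number of vowels is.
"woz" has 1 vowel. The stems with 1 vowel (zig → hazigir, non → hanonir) add ha- … -ir around the stem.
So woz → hawozir.

hawozir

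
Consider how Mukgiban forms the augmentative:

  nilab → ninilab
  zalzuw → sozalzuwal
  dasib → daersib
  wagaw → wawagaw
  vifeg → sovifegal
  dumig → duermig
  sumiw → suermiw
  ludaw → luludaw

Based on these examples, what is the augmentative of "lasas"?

ludaw and sumiw both end in -w yet inflect differently (luludaw, suermiw), so the final letter is not what conditions the rule; the last vowel is.
"lasas" has last vowel 'a'. The stems whose last vowel is 'a' (ludaw → luludaw, wagaw → wawagaw, nilab → ninilab) repeat the first consonant+vowel as a prefix.
The other patterns: stems whose last vowel is 'i' insert -er- after the first vowel; stems whose last vowel is 'e' or 'u' add so- … -al around the stem.
So lasas → lalasas.

lalasas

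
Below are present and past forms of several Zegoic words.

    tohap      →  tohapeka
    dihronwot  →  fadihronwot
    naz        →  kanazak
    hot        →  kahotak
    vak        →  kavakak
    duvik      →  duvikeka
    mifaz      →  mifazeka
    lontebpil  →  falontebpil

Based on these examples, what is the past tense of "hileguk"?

fahileguk

"hileguk" has 3 vowels. The stems with 3 vowels (lontebpil → falontebpil, dihronwot → fadihronwot) add the prefix fa-.
The other patterns: stems with 1 vowel add ka- … -ak around the stem; stems with 2 vowels add -eka.
So hileguk → fahileguk.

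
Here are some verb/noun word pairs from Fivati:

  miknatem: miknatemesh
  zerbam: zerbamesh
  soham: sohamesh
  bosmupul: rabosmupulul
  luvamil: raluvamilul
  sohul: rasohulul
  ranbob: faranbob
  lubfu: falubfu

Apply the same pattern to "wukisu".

fawukisu

bosmupul and lubfu both have last vowel 'u' yet inflect differently (rabosmupulul, falubfu), so the last vowel is not what conditions the rule; the final letter is.
"wukisu" ends in -u. The one such stem in the data (lubfu → falubfu) adds the prefix fa-, so the same rule applies.
So wukisu → fawukisu.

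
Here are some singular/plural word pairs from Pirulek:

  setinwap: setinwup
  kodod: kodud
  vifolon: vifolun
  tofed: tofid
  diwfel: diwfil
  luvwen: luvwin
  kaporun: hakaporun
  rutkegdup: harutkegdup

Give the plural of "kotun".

hakotun

"kotun" has last vowel 'u'. The stems whose last vowel is 'u' (kaporun → hakaporun, rutkegdup → harutkegdup) add the prefix ha-.
The other patterns: stems whose last vowel is 'a' or 'o' change the last vowel to 'u'; stems whose last vowel is 'e' change the last vowel to 'i'.
So kotun → hakotun.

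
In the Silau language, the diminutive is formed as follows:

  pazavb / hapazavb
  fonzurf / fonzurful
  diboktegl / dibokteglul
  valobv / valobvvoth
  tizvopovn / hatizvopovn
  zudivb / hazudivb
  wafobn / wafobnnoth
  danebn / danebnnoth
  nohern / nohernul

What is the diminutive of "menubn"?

menubnnoth

"menubn" has second-to-last letter 'b'. The stems whose second-to-last letter is 'b' (valobv → valobvvoth, wafobn → wafobnnoth, danebn → danebnnoth) double the final consonant and add -oth.
The other patterns: stems whose second-to-last letter is 'v' add the prefix ha-; stems whose second-to-last letter is 'g' or 'r' add -ul.
So menubn → menubnnoth.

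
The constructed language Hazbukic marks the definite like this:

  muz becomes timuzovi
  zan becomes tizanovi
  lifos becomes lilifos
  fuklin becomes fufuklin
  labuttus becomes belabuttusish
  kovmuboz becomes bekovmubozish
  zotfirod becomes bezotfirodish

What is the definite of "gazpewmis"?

zan and fuklin both end in -n yet inflect differently (tizanovi, fufuklin), so the final letter is not what conditions the rule; the number of vowels is.
"gazpewmis" has 3 vowels. The stems with 3 vowels (labuttus → belabuttusish, kovmuboz → bekovmubozish, zotfirod → bezotfirodish) add be- … -ish around the stem.
So gazpewmis → begazpewmisish.

begazpewmisish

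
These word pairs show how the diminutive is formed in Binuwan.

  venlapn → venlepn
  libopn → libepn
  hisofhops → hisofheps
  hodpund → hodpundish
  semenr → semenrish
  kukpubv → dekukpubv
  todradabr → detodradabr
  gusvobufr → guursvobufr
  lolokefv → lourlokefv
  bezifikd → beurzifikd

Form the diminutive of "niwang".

niwangish

semenr and todradabr both end in -r yet inflect differently (semenrish, detodradabr), so the final letter is not what conditions the rule; the second-to-last letter is.
"niwang" has second-to-last letter 'n'. The stems whose second-to-last letter is 'n' (hodpund → hodpundish, semenr → semenrish) add -ish.
So niwang → niwangish.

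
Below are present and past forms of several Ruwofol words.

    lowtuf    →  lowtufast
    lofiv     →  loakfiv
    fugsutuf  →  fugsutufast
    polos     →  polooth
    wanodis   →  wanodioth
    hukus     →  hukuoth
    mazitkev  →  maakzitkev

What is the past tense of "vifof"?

vifofast

"vifof" ends in -f. The stems ending in -f (lowtuf → lowtufast, fugsutuf → fugsutufast) add -ast.
The other patterns: stems ending in -v insert -ak- after the first vowel; stems ending in -s drop the final letter and add -oth.
So vifof → vifofast.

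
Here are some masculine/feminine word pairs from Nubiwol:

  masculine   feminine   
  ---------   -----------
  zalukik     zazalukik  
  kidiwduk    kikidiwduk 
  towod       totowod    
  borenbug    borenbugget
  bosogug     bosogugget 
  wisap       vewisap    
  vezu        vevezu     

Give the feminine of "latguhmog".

kidiwduk and borenbug both have last vowel 'u' yet inflect differently (kikidiwduk, borenbugget), so the last vowel is not what conditions the rule; the final letter is.
"latguhmog" ends in -g. The stems ending in -g (borenbug → borenbugget, bosogug → bosogugget) double the final consonant and add -et.
So latguhmog → latguhmogget.

latguhmogget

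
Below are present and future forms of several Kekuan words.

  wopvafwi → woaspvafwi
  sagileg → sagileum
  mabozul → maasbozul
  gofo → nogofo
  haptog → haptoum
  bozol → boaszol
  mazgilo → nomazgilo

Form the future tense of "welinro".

nowelinro

mazgilo and haptog both have last vowel 'o' yet inflect differently (nomazgilo, haptoum), so the last vowel is not what conditions the rule; the final letter is.
"welinro" ends in -o. The stems ending in -o (mazgilo → nomazgilo, gofo → nogofo) add the prefix no-.
So welinro → nowelinro.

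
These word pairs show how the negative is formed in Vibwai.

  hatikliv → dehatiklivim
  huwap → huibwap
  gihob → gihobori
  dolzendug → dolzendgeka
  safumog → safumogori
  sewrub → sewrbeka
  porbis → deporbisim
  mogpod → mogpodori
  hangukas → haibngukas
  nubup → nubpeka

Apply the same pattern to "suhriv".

desuhrivim

"suhriv" has last vowel 'i'. The stems whose last vowel is 'i' (hatikliv → dehatiklivim, porbis → deporbisim) add de- … -im around the stem.
The other patterns: stems whose last vowel is 'o' add -ori; stems whose last vowel is 'a' insert -ib- after the first vowel; stems whose last vowel is 'u' delete the last vowel and add -eka.
So suhriv → desuhrivim.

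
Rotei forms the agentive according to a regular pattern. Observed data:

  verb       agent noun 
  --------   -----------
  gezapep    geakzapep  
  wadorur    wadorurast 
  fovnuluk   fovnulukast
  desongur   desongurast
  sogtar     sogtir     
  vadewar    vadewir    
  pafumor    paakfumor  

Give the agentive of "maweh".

"maweh" has last vowel 'e'. The one such stem in the data (gezapep → geakzapep) inserts -ak- after the first vowel (as does pafumor), so the same rule applies.
So maweh → maakweh.

maakweh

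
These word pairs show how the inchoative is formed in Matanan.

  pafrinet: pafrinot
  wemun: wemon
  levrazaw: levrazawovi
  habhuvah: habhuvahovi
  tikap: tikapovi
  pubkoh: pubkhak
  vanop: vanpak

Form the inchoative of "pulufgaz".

habhuvah and pubkoh both end in -h yet inflect differently (habhuvahovi, pubkhak), so the final letter is not what conditions the rule; the last vowel is.
"pulufgaz" has last vowel 'a'. The stems whose last vowel is 'a' (levrazaw → levrazawovi, habhuvah → habhuvahovi, tikap → tikapovi) add -ovi.
The other patterns: stems whose last vowel is 'e' or 'u' change the last vowel to 'o'; stems whose last vowel is 'o' delete the last vowel and add -ak.
So pulufgaz → pulufgazovi.

pulufgazovi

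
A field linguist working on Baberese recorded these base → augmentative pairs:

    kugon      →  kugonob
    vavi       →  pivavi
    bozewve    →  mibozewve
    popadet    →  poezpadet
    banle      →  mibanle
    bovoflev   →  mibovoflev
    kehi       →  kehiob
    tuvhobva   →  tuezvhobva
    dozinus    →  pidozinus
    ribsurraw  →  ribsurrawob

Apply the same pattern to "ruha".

vavi and kehi both end in -i yet inflect differently (pivavi, kehiob), so the final letter is not what conditions the rule; the first letter is.
"ruha" begins with r-. The one such stem in the data (ribsurraw → ribsurrawob) adds -ob, so the same rule applies.
So ruha → ruhaob.

ruhaob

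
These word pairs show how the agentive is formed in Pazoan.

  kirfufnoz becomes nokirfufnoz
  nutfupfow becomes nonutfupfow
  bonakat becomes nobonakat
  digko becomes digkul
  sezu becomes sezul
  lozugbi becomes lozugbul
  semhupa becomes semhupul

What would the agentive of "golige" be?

"golige" ends in a vowel. The stems ending in a vowel (digko → digkul, sezu → sezul, lozugbi → lozugbul) drop the final letter and add -ul.
The other pattern: stems ending in a consonant add the prefix no-.
So golige → goligul.

goligul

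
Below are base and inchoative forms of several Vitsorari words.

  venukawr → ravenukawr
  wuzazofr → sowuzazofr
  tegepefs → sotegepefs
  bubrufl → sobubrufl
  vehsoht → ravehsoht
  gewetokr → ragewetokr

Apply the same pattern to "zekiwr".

wuzazofr and venukawr both end in -r yet inflect differently (sowuzazofr, ravenukawr), so the final letter is not what conditions the rule; the second-to-last letter is.
"zekiwr" has second-to-last letter 'w'. The one such stem in the data (venukawr → ravenukawr) adds the prefix ra-, so the same rule applies.
The other pattern: stems whose second-to-last letter is 'f' add the prefix so-.
So zekiwr → razekiwr.

razekiwr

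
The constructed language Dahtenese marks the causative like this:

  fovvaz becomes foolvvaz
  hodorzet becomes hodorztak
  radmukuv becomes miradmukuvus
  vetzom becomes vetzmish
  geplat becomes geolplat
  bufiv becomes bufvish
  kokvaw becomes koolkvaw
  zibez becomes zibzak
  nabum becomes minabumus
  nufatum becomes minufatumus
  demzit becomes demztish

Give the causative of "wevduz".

miwevduzus

"wevduz" has last vowel 'u'. The stems whose last vowel is 'u' (radmukuv → miradmukuvus, nufatum → minufatumus, nabum → minabumus) add mi- … -us around the stem.
The other patterns: stems whose last vowel is 'a' insert -ol- after the first vowel; stems whose last vowel is 'e' delete the last vowel and add -ak; stems whose last vowel is 'i' or 'o' delete the last vowel and add -ish.
So wevduz → miwevduzus.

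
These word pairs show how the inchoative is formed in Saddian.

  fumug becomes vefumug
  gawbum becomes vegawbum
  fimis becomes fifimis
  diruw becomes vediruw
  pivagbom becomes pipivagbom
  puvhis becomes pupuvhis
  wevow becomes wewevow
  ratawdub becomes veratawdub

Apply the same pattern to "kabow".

"kabow" has last vowel 'o'. The stems whose last vowel is 'o' (pivagbom → pipivagbom, wevow → wewevow) repeat the first consonant+vowel as a prefix.
So kabow → kakabow.

kakabow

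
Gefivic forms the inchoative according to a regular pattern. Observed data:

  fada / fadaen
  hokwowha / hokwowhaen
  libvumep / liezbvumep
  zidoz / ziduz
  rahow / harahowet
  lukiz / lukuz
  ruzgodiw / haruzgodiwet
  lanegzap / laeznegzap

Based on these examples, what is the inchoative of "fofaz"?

"fofaz" ends in -z. The stems ending in -z (lukiz → lukuz, zidoz → ziduz) change the last vowel to 'u'.
The other patterns: stems ending in -a add -en; stems ending in -p insert -ez- after the first vowel; stems ending in -w add ha- … -et around the stem.
So fofaz → fofuz.

fofuz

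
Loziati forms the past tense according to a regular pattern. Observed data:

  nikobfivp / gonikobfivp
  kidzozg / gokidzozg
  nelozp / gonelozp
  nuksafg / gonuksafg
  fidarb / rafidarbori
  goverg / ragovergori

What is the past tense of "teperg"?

"teperg" has second-to-last letter 'r'. The stems whose second-to-last letter is 'r' (fidarb → rafidarbori, goverg → ragovergori) add ra- … -ori around the stem.
The other pattern: stems whose second-to-last letter is 'f', 'v' or 'z' add the prefix go-.
So teperg → ratepergori.

ratepergori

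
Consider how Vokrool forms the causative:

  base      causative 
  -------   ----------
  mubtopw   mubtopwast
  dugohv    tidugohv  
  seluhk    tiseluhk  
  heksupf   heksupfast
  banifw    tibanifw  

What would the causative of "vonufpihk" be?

tivonufpihk

mubtopw and banifw both end in -w yet inflect differently (mubtopwast, tibanifw), so the final letter is not what conditions the rule; the second-to-last letter is.
"vonufpihk" has second-to-last letter 'h'. The stems whose second-to-last letter is 'h' (dugohv → tidugohv, seluhk → tiseluhk) add the prefix ti-.
So vonufpihk → tivonufpihk.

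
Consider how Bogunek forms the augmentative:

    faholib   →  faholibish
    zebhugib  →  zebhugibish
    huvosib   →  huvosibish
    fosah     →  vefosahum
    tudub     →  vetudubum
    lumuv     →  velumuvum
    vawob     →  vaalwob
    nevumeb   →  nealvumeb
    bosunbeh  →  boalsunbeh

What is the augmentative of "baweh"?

baalweh

faholib and tudub both end in -b yet inflect differently (faholibish, vetudubum), so the final letter is not what conditions the rule; the last vowel is.
"baweh" has last vowel 'e'. The stems whose last vowel is 'e' (nevumeb → nealvumeb, bosunbeh → boalsunbeh) insert -al- after the first vowel.
So baweh → baalweh.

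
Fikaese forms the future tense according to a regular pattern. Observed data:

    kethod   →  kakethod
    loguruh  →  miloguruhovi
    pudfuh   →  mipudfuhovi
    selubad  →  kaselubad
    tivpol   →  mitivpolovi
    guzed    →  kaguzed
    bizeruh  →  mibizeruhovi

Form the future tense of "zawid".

kazawid

"zawid" ends in -d. The stems ending in -d (guzed → kaguzed, kethod → kakethod, selubad → kaselubad) add the prefix ka-.
So zawid → kazawid.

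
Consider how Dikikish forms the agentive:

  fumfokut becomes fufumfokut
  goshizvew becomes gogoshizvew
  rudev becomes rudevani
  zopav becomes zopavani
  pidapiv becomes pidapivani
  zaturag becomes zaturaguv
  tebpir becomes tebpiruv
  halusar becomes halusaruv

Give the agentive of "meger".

megeruv

goshizvew and rudev both have last vowel 'e' yet inflect differently (gogoshizvew, rudevani), so the last vowel is not what conditions the rule; the final letter is.
"meger" ends in -r. The stems ending in -r (tebpir → tebpiruv, halusar → halusaruv) add -uv.
The other patterns: stems ending in -t or -w repeat the first consonant+vowel as a prefix; stems ending in -v add -ani.
So meger → megeruv.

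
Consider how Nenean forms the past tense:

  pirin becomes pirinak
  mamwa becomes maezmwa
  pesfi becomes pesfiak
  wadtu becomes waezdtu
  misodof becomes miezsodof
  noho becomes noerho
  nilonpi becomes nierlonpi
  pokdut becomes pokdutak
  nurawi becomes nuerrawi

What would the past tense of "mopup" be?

moezpup

nurawi and pesfi both end in -i yet inflect differently (nuerrawi, pesfiak), so the final letter is not what conditions the rule; the first letter is.
"mopup" begins with m-. The stems beginning with m- (misodof → miezsodof, mamwa → maezmwa) insert -ez- after the first vowel.
The other patterns: stems beginning with n- insert -er- after the first vowel; stems beginning with p- add -ak.
So mopup → moezpup.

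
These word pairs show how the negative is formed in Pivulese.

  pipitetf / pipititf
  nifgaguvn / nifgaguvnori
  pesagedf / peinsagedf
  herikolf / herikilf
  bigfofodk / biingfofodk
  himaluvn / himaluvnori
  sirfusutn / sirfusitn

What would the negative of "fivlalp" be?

"fivlalp" has second-to-last letter 'l'. The one such stem in the data (herikolf → herikilf) changes the last vowel to 'i' (as do sirfusutn, pipitetf), so the same rule applies.
So fivlalp → fivlilp.

fivlilp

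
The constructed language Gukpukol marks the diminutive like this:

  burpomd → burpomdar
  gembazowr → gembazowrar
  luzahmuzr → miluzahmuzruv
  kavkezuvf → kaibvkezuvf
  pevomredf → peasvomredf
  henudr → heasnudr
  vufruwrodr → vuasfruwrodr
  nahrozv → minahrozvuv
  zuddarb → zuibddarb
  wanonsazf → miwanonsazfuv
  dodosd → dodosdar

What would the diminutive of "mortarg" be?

"mortarg" has second-to-last letter 'r'. The one such stem in the data (zuddarb → zuibddarb) inserts -ib- after the first vowel (as does kavkezuvf), so the same rule applies.
So mortarg → moibrtarg.

moibrtarg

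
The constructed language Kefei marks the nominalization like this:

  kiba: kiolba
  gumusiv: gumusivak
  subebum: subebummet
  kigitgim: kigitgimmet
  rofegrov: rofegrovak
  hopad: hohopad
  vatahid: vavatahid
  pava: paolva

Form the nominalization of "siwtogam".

siwtogammet

gumusiv and kigitgim both have last vowel 'i' yet inflect differently (gumusivak, kigitgimmet), so the last vowel is not what conditions the rule; the final letter is.
"siwtogam" ends in -m. The stems ending in -m (subebum → subebummet, kigitgim → kigitgimmet) double the final consonant and add -et.
The other patterns: stems ending in -a insert -ol- after the first vowel; stems ending in -v add -ak; stems ending in -d repeat the first consonant+vowel as a prefix.
So siwtogam → siwtogammet.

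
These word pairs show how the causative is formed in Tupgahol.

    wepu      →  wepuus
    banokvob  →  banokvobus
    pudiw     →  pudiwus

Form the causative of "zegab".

zegabus

Every pair shown (wepu → wepuus, banokvob → banokvobus, pudiw → pudiwus) follows the same rule: add -us.
So zegab → zegabus.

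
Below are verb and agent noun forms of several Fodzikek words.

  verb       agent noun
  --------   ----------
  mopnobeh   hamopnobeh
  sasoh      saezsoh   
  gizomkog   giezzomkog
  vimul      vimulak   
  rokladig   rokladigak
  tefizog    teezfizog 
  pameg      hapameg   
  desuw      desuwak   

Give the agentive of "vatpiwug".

vatpiwugak

"vatpiwug" has last vowel 'u'. The stems whose last vowel is 'u' (vimul → vimulak, desuw → desuwak) add -ak.
The other patterns: stems whose last vowel is 'o' insert -ez- after the first vowel; stems whose last vowel is 'e' add the prefix ha-.
So vatpiwug → vatpiwugak.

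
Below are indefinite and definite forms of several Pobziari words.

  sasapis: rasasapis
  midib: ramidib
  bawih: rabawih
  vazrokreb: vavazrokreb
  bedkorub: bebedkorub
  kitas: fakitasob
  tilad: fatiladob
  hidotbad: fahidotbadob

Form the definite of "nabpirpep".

nanabpirpep

midib and vazrokreb both end in -b yet inflect differently (ramidib, vavazrokreb), so the final letter is not what conditions the rule; the last vowel is.
"nabpirpep" has last vowel 'e'. The one such stem in the data (vazrokreb → vavazrokreb) repeats the first consonant+vowel as a prefix (as does bedkorub), so the same rule applies.
So nabpirpep → nanabpirpep.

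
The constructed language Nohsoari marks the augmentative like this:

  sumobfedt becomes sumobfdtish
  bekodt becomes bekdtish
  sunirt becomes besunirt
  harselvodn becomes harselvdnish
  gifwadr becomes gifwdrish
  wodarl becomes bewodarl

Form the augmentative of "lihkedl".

lihkdlish

bekodt and sunirt both end in -t yet inflect differently (bekdtish, besunirt), so the final letter is not what conditions the rule; the second-to-last letter is.
"lihkedl" has second-to-last letter 'd'. The stems whose second-to-last letter is 'd' (bekodt → bekdtish, sumobfedt → sumobfdtish, harselvodn → harselvdnish) delete the last vowel and add -ish.
So lihkedl → lihkdlish.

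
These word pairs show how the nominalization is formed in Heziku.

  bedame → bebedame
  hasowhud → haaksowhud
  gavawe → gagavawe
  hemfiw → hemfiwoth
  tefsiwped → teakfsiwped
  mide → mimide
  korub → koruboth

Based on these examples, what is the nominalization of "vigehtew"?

"vigehtew" ends in -w. The one such stem in the data (hemfiw → hemfiwoth) adds -oth, so the same rule applies.
So vigehtew → vigehtewoth.

vigehtewoth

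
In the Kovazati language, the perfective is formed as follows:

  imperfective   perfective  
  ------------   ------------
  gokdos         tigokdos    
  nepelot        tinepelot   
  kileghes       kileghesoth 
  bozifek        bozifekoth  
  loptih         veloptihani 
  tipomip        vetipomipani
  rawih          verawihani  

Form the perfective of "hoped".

hopedoth

gokdos and kileghes both end in -s yet inflect differently (tigokdos, kileghesoth), so the final letter is not what conditions the rule; the last vowel is.
"hoped" has last vowel 'e'. The stems whose last vowel is 'e' (kileghes → kileghesoth, bozifek → bozifekoth) add -oth.
The other patterns: stems whose last vowel is 'o' add the prefix ti-; stems whose last vowel is 'i' add ve- … -ani around the stem.
So hoped → hopedoth.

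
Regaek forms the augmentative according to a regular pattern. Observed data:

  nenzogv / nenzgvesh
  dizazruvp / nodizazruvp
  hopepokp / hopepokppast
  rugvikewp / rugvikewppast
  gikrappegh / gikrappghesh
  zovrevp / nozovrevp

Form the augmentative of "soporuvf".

nosoporuvf

"soporuvf" has second-to-last letter 'v'. The stems whose second-to-last letter is 'v' (zovrevp → nozovrevp, dizazruvp → nodizazruvp) add the prefix no-.
The other patterns: stems whose second-to-last letter is 'g' delete the last vowel and add -esh; stems whose second-to-last letter is 'k' or 'w' double the final consonant and add -ast.
So soporuvf → nosoporuvf.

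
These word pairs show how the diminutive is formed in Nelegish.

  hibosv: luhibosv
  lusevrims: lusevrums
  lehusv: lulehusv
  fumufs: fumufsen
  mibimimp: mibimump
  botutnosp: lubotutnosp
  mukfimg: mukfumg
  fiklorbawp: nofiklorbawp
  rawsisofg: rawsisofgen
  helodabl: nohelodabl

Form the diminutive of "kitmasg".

lukitmasg

mibimimp and botutnosp both end in -p yet inflect differently (mibimump, lubotutnosp), so the final letter is not what conditions the rule; the second-to-last letter is.
"kitmasg" has second-to-last letter 's'. The stems whose second-to-last letter is 's' (botutnosp → lubotutnosp, lehusv → lulehusv, hibosv → luhibosv) add the prefix lu-.
The other patterns: stems whose second-to-last letter is 'm' change the last vowel to 'u'; stems whose second-to-last letter is 'f' add -en; stems whose second-to-last letter is 'b' or 'w' add the prefix no-.
So kitmasg → lukitmasg.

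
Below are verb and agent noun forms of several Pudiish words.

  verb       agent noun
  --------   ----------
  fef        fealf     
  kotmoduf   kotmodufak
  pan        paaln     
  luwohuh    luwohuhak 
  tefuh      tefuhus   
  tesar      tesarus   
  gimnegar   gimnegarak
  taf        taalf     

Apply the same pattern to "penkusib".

penkusibak

tefuh and luwohuh both end in -h yet inflect differently (tefuhus, luwohuhak), so the final letter is not what conditions the rule; the number of vowels is.
"penkusib" has 3 vowels. The stems with 3 vowels (luwohuh → luwohuhak, gimnegar → gimnegarak, kotmoduf → kotmodufak) add -ak.
So penkusib → penkusibak.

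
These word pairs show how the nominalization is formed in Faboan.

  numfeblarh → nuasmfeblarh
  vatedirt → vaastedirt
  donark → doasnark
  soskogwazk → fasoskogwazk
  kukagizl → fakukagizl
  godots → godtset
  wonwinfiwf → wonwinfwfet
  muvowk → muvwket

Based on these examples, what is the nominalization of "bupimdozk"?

fabupimdozk

donark and soskogwazk both end in -k yet inflect differently (doasnark, fasoskogwazk), so the final letter is not what conditions the rule; the second-to-last letter is.
"bupimdozk" has second-to-last letter 'z'. The stems whose second-to-last letter is 'z' (soskogwazk → fasoskogwazk, kukagizl → fakukagizl) add the prefix fa-.
So bupimdozk → fabupimdozk.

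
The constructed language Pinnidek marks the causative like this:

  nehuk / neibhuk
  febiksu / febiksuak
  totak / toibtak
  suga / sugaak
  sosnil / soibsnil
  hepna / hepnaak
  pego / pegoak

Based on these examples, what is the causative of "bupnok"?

buibpnok

febiksu and nehuk both have last vowel 'u' yet inflect differently (febiksuak, neibhuk), so the last vowel is not what conditions the rule; whether the stem ends in a vowel or a consonant is.
"bupnok" ends in a consonant. The stems ending in a consonant (sosnil → soibsnil, nehuk → neibhuk, totak → toibtak) insert -ib- after the first vowel.
So bupnok → buibpnok.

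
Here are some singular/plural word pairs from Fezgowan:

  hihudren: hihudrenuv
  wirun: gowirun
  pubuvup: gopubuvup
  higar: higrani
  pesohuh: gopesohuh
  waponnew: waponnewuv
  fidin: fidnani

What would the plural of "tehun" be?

hihudren and wirun both end in -n yet inflect differently (hihudrenuv, gowirun), so the final letter is not what conditions the rule; the last vowel is.
"tehun" has last vowel 'u'. The stems whose last vowel is 'u' (pubuvup → gopubuvup, wirun → gowirun, pesohuh → gopesohuh) add the prefix go-.
The other patterns: stems whose last vowel is 'e' add -uv; stems whose last vowel is 'a' or 'i' delete the last vowel and add -ani.
So tehun → gotehun.

gotehun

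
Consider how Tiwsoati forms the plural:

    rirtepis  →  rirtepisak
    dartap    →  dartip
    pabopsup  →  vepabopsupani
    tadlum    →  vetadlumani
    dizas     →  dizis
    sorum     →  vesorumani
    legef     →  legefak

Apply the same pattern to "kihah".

dartap and pabopsup both end in -p yet inflect differently (dartip, vepabopsupani), so the final letter is not what conditions the rule; the last vowel is.
"kihah" has last vowel 'a'. The stems whose last vowel is 'a' (dartap → dartip, dizas → dizis) change the last vowel to 'i'.
The other patterns: stems whose last vowel is 'u' add ve- … -ani around the stem; stems whose last vowel is 'e' or 'i' add -ak.
So kihah → kihih.

kihih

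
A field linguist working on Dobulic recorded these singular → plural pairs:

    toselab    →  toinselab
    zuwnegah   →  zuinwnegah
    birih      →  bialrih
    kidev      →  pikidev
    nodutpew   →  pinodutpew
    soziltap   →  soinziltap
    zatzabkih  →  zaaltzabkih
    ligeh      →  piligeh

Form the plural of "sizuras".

siinzuras

"sizuras" has last vowel 'a'. The stems whose last vowel is 'a' (zuwnegah → zuinwnegah, soziltap → soinziltap, toselab → toinselab) insert -in- after the first vowel.
The other patterns: stems whose last vowel is 'e' add the prefix pi-; stems whose last vowel is 'i' insert -al- after the first vowel.
So sizuras → siinzuras.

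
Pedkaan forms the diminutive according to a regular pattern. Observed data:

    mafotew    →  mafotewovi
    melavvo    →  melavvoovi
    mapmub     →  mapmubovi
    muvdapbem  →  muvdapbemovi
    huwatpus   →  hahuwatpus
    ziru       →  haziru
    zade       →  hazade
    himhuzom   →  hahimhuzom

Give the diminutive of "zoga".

muvdapbem and himhuzom both end in -m yet inflect differently (muvdapbemovi, hahimhuzom), so the final letter is not what conditions the rule; the first letter is.
"zoga" begins with z-. The stems beginning with z- (ziru → haziru, zade → hazade) add the prefix ha-.
So zoga → hazoga.

hazoga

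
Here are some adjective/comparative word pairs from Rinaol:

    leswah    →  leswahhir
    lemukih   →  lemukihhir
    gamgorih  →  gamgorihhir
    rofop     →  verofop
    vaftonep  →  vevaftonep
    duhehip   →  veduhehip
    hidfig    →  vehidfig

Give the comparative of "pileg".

vepileg

"pileg" ends in -g. The one such stem in the data (hidfig → vehidfig) adds the prefix ve-, so the same rule applies.
The other pattern: stems ending in -h double the final consonant and add -ir.
So pileg → vepileg.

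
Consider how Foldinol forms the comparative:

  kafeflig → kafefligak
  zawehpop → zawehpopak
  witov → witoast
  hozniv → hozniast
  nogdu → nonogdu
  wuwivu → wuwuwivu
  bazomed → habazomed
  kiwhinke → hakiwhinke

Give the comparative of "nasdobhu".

nanasdobhu

zawehpop and witov both have last vowel 'o' yet inflect differently (zawehpopak, witoast), so the last vowel is not what conditions the rule; the final letter is.
"nasdobhu" ends in -u. The stems ending in -u (nogdu → nonogdu, wuwivu → wuwuwivu) repeat the first consonant+vowel as a prefix.
The other patterns: stems ending in -g or -p add -ak; stems ending in -v drop the final letter and add -ast; stems ending in -d or -e add the prefix ha-.
So nasdobhu → nanasdobhu.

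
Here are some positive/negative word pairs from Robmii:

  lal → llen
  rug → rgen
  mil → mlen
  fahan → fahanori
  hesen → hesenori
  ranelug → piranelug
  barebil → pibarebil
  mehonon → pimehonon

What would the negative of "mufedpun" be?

rug and ranelug both end in -g yet inflect differently (rgen, piranelug), so the final letter is not what conditions the rule; the number of vowels is.
"mufedpun" has 3 vowels. The stems with 3 vowels (ranelug → piranelug, barebil → pibarebil, mehonon → pimehonon) add the prefix pi-.
So mufedpun → pimufedpun.

pimufedpun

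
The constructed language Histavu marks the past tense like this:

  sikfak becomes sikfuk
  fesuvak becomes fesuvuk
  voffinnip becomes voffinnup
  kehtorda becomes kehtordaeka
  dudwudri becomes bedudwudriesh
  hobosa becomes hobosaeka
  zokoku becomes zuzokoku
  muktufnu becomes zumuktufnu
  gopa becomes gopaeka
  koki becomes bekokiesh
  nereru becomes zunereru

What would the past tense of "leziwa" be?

leziwaeka

"leziwa" ends in -a. The stems ending in -a (gopa → gopaeka, kehtorda → kehtordaeka, hobosa → hobosaeka) add -eka.
The other patterns: stems ending in -u add the prefix zu-; stems ending in -i add be- … -esh around the stem; stems ending in -k or -p change the last vowel to 'u'.
So leziwa → leziwaeka.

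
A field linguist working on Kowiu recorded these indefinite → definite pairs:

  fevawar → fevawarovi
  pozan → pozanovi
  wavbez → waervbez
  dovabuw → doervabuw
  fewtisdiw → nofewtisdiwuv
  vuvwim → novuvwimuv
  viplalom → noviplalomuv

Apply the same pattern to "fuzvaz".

fuzvazovi

fewtisdiw and dovabuw both end in -w yet inflect differently (nofewtisdiwuv, doervabuw), so the final letter is not what conditions the rule; the last vowel is.
"fuzvaz" has last vowel 'a'. The stems whose last vowel is 'a' (fevawar → fevawarovi, pozan → pozanovi) add -ovi.
So fuzvaz → fuzvazovi.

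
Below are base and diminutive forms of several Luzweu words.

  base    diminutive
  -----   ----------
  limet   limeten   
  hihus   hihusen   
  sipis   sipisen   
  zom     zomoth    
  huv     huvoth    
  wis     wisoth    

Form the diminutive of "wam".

wamoth

"wam" has 1 vowel. The stems with 1 vowel (zom → zomoth, huv → huvoth, wis → wisoth) add -oth.
So wam → wamoth.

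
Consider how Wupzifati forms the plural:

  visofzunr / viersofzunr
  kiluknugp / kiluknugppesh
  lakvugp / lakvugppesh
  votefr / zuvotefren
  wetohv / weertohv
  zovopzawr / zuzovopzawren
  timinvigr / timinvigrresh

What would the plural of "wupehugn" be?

"wupehugn" has second-to-last letter 'g'. The stems whose second-to-last letter is 'g' (timinvigr → timinvigrresh, lakvugp → lakvugppesh, kiluknugp → kiluknugppesh) double the final consonant and add -esh.
The other patterns: stems whose second-to-last letter is 'f' or 'w' add zu- … -en around the stem; stems whose second-to-last letter is 'h' or 'n' insert -er- after the first vowel.
So wupehugn → wupehugnnesh.

wupehugnnesh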